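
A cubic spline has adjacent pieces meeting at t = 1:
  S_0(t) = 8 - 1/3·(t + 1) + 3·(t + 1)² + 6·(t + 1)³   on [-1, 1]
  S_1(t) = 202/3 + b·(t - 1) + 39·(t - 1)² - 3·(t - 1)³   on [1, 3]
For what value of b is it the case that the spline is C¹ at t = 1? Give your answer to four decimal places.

83.6667

S_0'(t) = -1/3 + 6·(t + 1) + 18·(t + 1)², so S_0'(1) = 251/3. On the right, S_1'(1) = b, so b = 251/3.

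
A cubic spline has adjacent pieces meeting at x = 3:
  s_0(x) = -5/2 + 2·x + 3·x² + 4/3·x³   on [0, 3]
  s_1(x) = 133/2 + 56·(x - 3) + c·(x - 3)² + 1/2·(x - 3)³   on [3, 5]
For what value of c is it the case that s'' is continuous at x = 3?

15

s_0''(x) = 6 + 8·x, so s_0''(3) = 30. On the right, s_1''(3) = 2c, so c = 15.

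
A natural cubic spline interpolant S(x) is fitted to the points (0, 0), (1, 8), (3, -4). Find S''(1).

Put M_i = S'' at the i-th knot. Here h = (1, 2) and Δ = (8, -6), so the interior equations h_(i-1)·M_(i-1) + 2(h_(i-1)+h_i)·M_i + h_i·M_(i+1) = 6(Δ_i − Δ_(i-1)) read
  1·M_0 + 6·M_1 + 2·M_2 = 6(Δ_1 - Δ_0) = -84
Natural end conditions: M_0 = M_2 = 0.
Hence M_0 = 0, M_1 = -14, M_2 = 0.

-14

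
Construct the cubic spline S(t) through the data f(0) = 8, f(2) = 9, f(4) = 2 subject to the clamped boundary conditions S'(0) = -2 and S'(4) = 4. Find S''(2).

-9

Let m_i = S''(x_i). Step sizes h_i = 2, 2; slopes of the chords Δ_i = (y_(i+1) - y_i)/h_i = 1/2, -7/2.
  2·m_0 + 8·m_1 + 2·m_2 = 6(Δ_1 - Δ_0) = -24
Clamped end conditions give two more equations: 2h_0·m_0 + h_0·m_1 = 6(Δ_0 - S'(0)) = 15 and h_1·m_1 + 2h_1·m_2 = 6(S'(4) - Δ_1) = 45.
Forward elimination and back-substitution give m_0 = 33/4, m_1 = -9, m_2 = 63/4.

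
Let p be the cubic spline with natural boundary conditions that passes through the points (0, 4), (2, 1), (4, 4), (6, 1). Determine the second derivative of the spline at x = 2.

3

Let σ_i = p''(x_i). Step sizes h_i = 2, 2, 2; slopes of the chords Δ_i = (y_(i+1) - y_i)/h_i = -3/2, 3/2, -3/2.
  2·σ_0 + 8·σ_1 + 2·σ_2 = 6(Δ_1 - Δ_0) = 18
  2·σ_1 + 8·σ_2 + 2·σ_3 = 6(Δ_2 - Δ_1) = -18
Natural end conditions: σ_0 = σ_3 = 0.
Solving the tridiagonal system: σ_0 = 0, σ_1 = 3, σ_2 = -3, σ_3 = 0.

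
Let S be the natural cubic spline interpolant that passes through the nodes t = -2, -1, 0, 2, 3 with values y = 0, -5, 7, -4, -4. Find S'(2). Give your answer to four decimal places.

-4.9262

Write σ_i for S''(x_i). With h_i = 1, 1, 2, 1 and divided differences Δ_i = -5, 12, -11/2, 0, the continuity of S' gives the tridiagonal system
  1·σ_0 + 4·σ_1 + 1·σ_2 = 6(Δ_1 - Δ_0) = 102
  1·σ_1 + 6·σ_2 + 2·σ_3 = 6(Δ_2 - Δ_1) = -105
  2·σ_2 + 6·σ_3 + 1·σ_4 = 6(Δ_3 - Δ_2) = 33
Natural end conditions: σ_0 = σ_4 = 0.
Forward elimination and back-substitution give σ_0 = 0, σ_1 = 1980/61, σ_2 = -1698/61, σ_3 = 1803/122, σ_4 = 0.
On [2, 3], S'(t) = b_3 + 2c_3·(t - 2) + 3d_3·(t - 2)² with b_3 = Δ_3 - h_3(2σ_3 + σ_4)/6 = -601/122, c_3 = σ_3/2 = 1803/244, d_3 = (σ_4 - σ_3)/(6h_3) = -601/244. So S'(2) = -601/122.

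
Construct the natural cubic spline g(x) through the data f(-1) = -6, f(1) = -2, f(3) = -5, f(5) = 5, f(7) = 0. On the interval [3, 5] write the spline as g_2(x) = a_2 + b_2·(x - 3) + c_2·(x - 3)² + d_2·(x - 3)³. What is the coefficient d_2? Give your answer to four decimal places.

Put σ_i = g'' at the i-th knot. Here h = (2, 2, 2, 2) and Δ = (2, -3/2, 5, -5/2), so the interior equations h_(i-1)·σ_(i-1) + 2(h_(i-1)+h_i)·σ_i + h_i·σ_(i+1) = 6(Δ_i − Δ_(i-1)) read
  2·σ_0 + 8·σ_1 + 2·σ_2 = 6(Δ_1 - Δ_0) = -21
  2·σ_1 + 8·σ_2 + 2·σ_3 = 6(Δ_2 - Δ_1) = 39
  2·σ_2 + 8·σ_3 + 2·σ_4 = 6(Δ_3 - Δ_2) = -45
Natural end conditions: σ_0 = σ_4 = 0.
Hence σ_0 = 0, σ_1 = -129/28, σ_2 = 111/14, σ_3 = -213/28, σ_4 = 0.
On [3, 5], with g_2(x) = a_2 + b_2·(x - 3) + c_2·(x - 3)² + d_2·(x - 3)³: c_2 = σ_2/2 = 111/28, d_2 = (σ_3 - σ_2)/(6h_2) = -145/112, b_2 = Δ_2 - h_2(2σ_2 + σ_3)/6 = 9/4.

-1.2946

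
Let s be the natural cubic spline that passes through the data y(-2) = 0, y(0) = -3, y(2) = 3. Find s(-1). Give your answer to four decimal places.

-2.3438

Put m_i = s'' at the i-th knot. Here h = (2, 2) and Δ = (-3/2, 3), so the interior equations h_(i-1)·m_(i-1) + 2(h_(i-1)+h_i)·m_i + h_i·m_(i+1) = 6(Δ_i − Δ_(i-1)) read
  2·m_0 + 8·m_1 + 2·m_2 = 6(Δ_1 - Δ_0) = 27
Natural end conditions: m_0 = m_2 = 0.
Solving the tridiagonal system: m_0 = 0, m_1 = 27/8, m_2 = 0.
On [-2, 0], s(x) = 0 - 21/8·(x + 2) + 0·(x + 2)² + 9/32·(x + 2)³.
With (x + 2) = 1: s(-1) = -75/32.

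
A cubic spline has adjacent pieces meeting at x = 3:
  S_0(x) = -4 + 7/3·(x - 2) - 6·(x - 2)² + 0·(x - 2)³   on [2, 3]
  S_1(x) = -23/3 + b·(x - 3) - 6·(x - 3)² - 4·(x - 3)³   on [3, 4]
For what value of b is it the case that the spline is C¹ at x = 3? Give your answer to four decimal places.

S_0'(x) = 7/3 - 12·(x - 2) + 0·(x - 2)², so S_0'(3) = -29/3. On the right, S_1'(3) = b, so b = -29/3.

-9.6667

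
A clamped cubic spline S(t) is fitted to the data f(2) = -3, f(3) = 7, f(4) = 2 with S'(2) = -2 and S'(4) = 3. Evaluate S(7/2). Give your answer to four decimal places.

4.5625

Let M_i = S''(x_i). Step sizes h_i = 1, 1; slopes of the chords Δ_i = (y_(i+1) - y_i)/h_i = 10, -5.
  1·M_0 + 4·M_1 + 1·M_2 = 6(Δ_1 - Δ_0) = -90
Clamped end conditions give two more equations: 2h_0·M_0 + h_0·M_1 = 6(Δ_0 - S'(2)) = 72 and h_1·M_1 + 2h_1·M_2 = 6(S'(4) - Δ_1) = 48.
Hence M_0 = 61, M_1 = -50, M_2 = 49.
On [3, 4], S(t) = 7 + 7/2·(t - 3) - 25·(t - 3)² + 33/2·(t - 3)³.
With (t - 3) = 1/2: S(7/2) = 73/16.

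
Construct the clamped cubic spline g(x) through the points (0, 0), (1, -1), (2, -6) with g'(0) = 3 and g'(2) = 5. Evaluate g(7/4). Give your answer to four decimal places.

-6.2266

Put M_i = g'' at the i-th knot. Here h = (1, 1) and Δ = (-1, -5), so the interior equations h_(i-1)·M_(i-1) + 2(h_(i-1)+h_i)·M_i + h_i·M_(i+1) = 6(Δ_i − Δ_(i-1)) read
  1·M_0 + 4·M_1 + 1·M_2 = 6(Δ_1 - Δ_0) = -24
Clamped end conditions give two more equations: 2h_0·M_0 + h_0·M_1 = 6(Δ_0 - g'(0)) = -24 and h_1·M_1 + 2h_1·M_2 = 6(g'(2) - Δ_1) = 60.
Solving: M_0 = -5, M_1 = -14, M_2 = 37.
On [1, 2], g(x) = -1 - 13/2·(x - 1) - 7·(x - 1)² + 17/2·(x - 1)³.
With (x - 1) = 3/4: g(7/4) = -797/128.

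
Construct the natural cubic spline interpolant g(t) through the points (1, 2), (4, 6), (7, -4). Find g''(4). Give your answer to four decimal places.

Write M_i for g''(x_i). With h_i = 3, 3 and divided differences Δ_i = 4/3, -10/3, the continuity of g' gives the tridiagonal system
  3·M_0 + 12·M_1 + 3·M_2 = 6(Δ_1 - Δ_0) = -28
Natural end conditions: M_0 = M_2 = 0.
Solving: M_0 = 0, M_1 = -7/3, M_2 = 0.

-2.3333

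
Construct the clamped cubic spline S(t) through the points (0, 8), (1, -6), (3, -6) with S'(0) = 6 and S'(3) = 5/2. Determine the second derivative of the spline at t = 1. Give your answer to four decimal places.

Put σ_i = S'' at the i-th knot. Here h = (1, 2) and Δ = (-14, 0), so the interior equations h_(i-1)·σ_(i-1) + 2(h_(i-1)+h_i)·σ_i + h_i·σ_(i+1) = 6(Δ_i − Δ_(i-1)) read
  1·σ_0 + 6·σ_1 + 2·σ_2 = 6(Δ_1 - Δ_0) = 84
Clamped end conditions give two more equations: 2h_0·σ_0 + h_0·σ_1 = 6(Δ_0 - S'(0)) = -120 and h_1·σ_1 + 2h_1·σ_2 = 6(S'(3) - Δ_1) = 15.
Solving the tridiagonal system: σ_0 = -451/6, σ_1 = 91/3, σ_2 = -137/12.

30.3333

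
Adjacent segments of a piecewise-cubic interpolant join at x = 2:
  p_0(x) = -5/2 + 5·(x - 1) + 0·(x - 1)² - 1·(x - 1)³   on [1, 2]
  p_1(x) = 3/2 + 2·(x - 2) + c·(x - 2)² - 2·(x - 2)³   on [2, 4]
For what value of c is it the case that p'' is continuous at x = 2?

-3

p_0''(x) = 0 - 6·(x - 1), so p_0''(2) = -6. On the right, p_1''(2) = 2c, so c = -3.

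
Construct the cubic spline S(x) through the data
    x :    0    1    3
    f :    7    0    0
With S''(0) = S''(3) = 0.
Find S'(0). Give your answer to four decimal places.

-8.1667

Let M_i = S''(x_i). Step sizes h_i = 1, 2; slopes of the chords Δ_i = (y_(i+1) - y_i)/h_i = -7, 0.
  1·M_0 + 6·M_1 + 2·M_2 = 6(Δ_1 - Δ_0) = 42
Natural end conditions: M_0 = M_2 = 0.
Solving: M_0 = 0, M_1 = 7, M_2 = 0.
On [0, 1], S'(x) = b_0 + 2c_0·x + 3d_0·x² with b_0 = Δ_0 - h_0(2M_0 + M_1)/6 = -49/6, c_0 = M_0/2 = 0, d_0 = (M_1 - M_0)/(6h_0) = 7/6. So S'(0) = -49/6.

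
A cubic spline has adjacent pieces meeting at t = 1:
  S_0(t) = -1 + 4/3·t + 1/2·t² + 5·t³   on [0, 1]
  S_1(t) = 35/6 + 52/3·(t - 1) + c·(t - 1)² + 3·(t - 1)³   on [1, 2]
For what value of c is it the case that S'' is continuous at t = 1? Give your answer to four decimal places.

S_0''(t) = 1 + 30·t, so S_0''(1) = 31. On the right, S_1''(1) = 2c, so c = 31/2.

15.5000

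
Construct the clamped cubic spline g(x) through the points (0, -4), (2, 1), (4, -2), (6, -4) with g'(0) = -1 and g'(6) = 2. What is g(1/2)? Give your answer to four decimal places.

With M_i denoting the second derivative at x_i, h_i = 2, 2, 2, and Δ_i = (y_(i+1) − y_i)/h_i = 5/2, -3/2, -1:
  2·M_0 + 8·M_1 + 2·M_2 = 6(Δ_1 - Δ_0) = -24
  2·M_1 + 8·M_2 + 2·M_3 = 6(Δ_2 - Δ_1) = 3
Clamped end conditions give two more equations: 2h_0·M_0 + h_0·M_1 = 6(Δ_0 - g'(0)) = 21 and h_2·M_2 + 2h_2·M_3 = 6(g'(6) - Δ_2) = 18.
Solving: M_0 = 39/5, M_1 = -51/10, M_2 = 3/5, M_3 = 21/5.
On [0, 2], g(x) = -4 - 1·x + 39/10·x² - 43/40·x³.
With x = 1/2: g(1/2) = -1171/320.

-3.6594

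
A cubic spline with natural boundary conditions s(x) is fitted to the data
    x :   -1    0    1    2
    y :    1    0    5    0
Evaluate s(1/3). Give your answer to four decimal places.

Write m_i for s''(x_i). With h_i = 1, 1, 1 and divided differences Δ_i = -1, 5, -5, the continuity of s' gives the tridiagonal system
  1·m_0 + 4·m_1 + 1·m_2 = 6(Δ_1 - Δ_0) = 36
  1·m_1 + 4·m_2 + 1·m_3 = 6(Δ_2 - Δ_1) = -60
Natural end conditions: m_0 = m_3 = 0.
Solving the tridiagonal system: m_0 = 0, m_1 = 68/5, m_2 = -92/5, m_3 = 0.
On [0, 1], s(x) = 0 + 53/15·x + 34/5·x² - 16/3·x³.
With x = 1/3: s(1/3) = 703/405.

1.7358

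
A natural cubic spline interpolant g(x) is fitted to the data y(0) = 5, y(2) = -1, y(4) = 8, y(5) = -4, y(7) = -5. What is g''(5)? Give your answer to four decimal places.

15.3047

Write m_i for g''(x_i). With h_i = 2, 2, 1, 2 and divided differences Δ_i = -3, 9/2, -12, -1/2, the continuity of g' gives the tridiagonal system
  2·m_0 + 8·m_1 + 2·m_2 = 6(Δ_1 - Δ_0) = 45
  2·m_1 + 6·m_2 + 1·m_3 = 6(Δ_2 - Δ_1) = -99
  1·m_2 + 6·m_3 + 2·m_4 = 6(Δ_3 - Δ_2) = 69
Natural end conditions: m_0 = m_4 = 0.
Solving: m_0 = 0, m_1 = 2901/256, m_2 = -1461/64, m_3 = 1959/128, m_4 = 0.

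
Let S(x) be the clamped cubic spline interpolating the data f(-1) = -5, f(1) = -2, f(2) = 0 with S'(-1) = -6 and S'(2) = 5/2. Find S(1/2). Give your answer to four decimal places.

-3.8516

With m_i denoting the second derivative at x_i, h_i = 2, 1, and Δ_i = (y_(i+1) − y_i)/h_i = 3/2, 2:
  2·m_0 + 6·m_1 + 1·m_2 = 6(Δ_1 - Δ_0) = 3
Clamped end conditions give two more equations: 2h_0·m_0 + h_0·m_1 = 6(Δ_0 - S'(-1)) = 45 and h_1·m_1 + 2h_1·m_2 = 6(S'(2) - Δ_1) = 3.
Solving the tridiagonal system: m_0 = 163/12, m_1 = -14/3, m_2 = 23/6.
On [-1, 1], S(x) = -5 - 6·(x + 1) + 163/24·(x + 1)² - 73/48·(x + 1)³.
With (x + 1) = 3/2: S(1/2) = -493/128.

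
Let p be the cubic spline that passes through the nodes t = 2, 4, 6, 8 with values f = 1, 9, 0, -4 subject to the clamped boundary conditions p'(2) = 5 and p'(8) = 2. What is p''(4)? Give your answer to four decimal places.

-7.6000

With M_i denoting the second derivative at x_i, h_i = 2, 2, 2, and Δ_i = (y_(i+1) − y_i)/h_i = 4, -9/2, -2:
  2·M_0 + 8·M_1 + 2·M_2 = 6(Δ_1 - Δ_0) = -51
  2·M_1 + 8·M_2 + 2·M_3 = 6(Δ_2 - Δ_1) = 15
Clamped end conditions give two more equations: 2h_0·M_0 + h_0·M_1 = 6(Δ_0 - p'(2)) = -6 and h_2·M_2 + 2h_2·M_3 = 6(p'(8) - Δ_2) = 24.
Hence M_0 = 23/10, M_1 = -38/5, M_2 = 13/5, M_3 = 47/10.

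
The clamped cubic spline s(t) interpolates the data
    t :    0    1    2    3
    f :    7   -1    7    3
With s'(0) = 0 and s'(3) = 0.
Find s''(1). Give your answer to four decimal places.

Write M_i for s''(x_i). With h_i = 1, 1, 1 and divided differences Δ_i = -8, 8, -4, the continuity of s' gives the tridiagonal system
  1·M_0 + 4·M_1 + 1·M_2 = 6(Δ_1 - Δ_0) = 96
  1·M_1 + 4·M_2 + 1·M_3 = 6(Δ_2 - Δ_1) = -72
Clamped end conditions give two more equations: 2h_0·M_0 + h_0·M_1 = 6(Δ_0 - s'(0)) = -48 and h_2·M_2 + 2h_2·M_3 = 6(s'(3) - Δ_2) = 24.
Solving: M_0 = -232/5, M_1 = 224/5, M_2 = -184/5, M_3 = 152/5.

44.8000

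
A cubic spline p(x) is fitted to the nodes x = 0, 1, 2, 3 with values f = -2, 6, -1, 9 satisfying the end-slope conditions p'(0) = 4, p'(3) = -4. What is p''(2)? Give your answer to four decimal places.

With M_i denoting the second derivative at x_i, h_i = 1, 1, 1, and Δ_i = (y_(i+1) − y_i)/h_i = 8, -7, 10:
  1·M_0 + 4·M_1 + 1·M_2 = 6(Δ_1 - Δ_0) = -90
  1·M_1 + 4·M_2 + 1·M_3 = 6(Δ_2 - Δ_1) = 102
Clamped end conditions give two more equations: 2h_0·M_0 + h_0·M_1 = 6(Δ_0 - p'(0)) = 24 and h_2·M_2 + 2h_2·M_3 = 6(p'(3) - Δ_2) = -84.
Hence M_0 = 514/15, M_1 = -668/15, M_2 = 808/15, M_3 = -1034/15.

53.8667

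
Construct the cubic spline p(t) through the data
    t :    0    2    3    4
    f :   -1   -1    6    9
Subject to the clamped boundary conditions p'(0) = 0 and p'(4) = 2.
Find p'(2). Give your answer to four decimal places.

5.0909

Put M_i = p'' at the i-th knot. Here h = (2, 1, 1) and Δ = (0, 7, 3), so the interior equations h_(i-1)·M_(i-1) + 2(h_(i-1)+h_i)·M_i + h_i·M_(i+1) = 6(Δ_i − Δ_(i-1)) read
  2·M_0 + 6·M_1 + 1·M_2 = 6(Δ_1 - Δ_0) = 42
  1·M_1 + 4·M_2 + 1·M_3 = 6(Δ_2 - Δ_1) = -24
Clamped end conditions give two more equations: 2h_0·M_0 + h_0·M_1 = 6(Δ_0 - p'(0)) = 0 and h_2·M_2 + 2h_2·M_3 = 6(p'(4) - Δ_2) = -6.
Forward elimination and back-substitution give M_0 = -56/11, M_1 = 112/11, M_2 = -98/11, M_3 = 16/11.
On [2, 3], p'(t) = b_1 + 2c_1·(t - 2) + 3d_1·(t - 2)² with b_1 = Δ_1 - h_1(2M_1 + M_2)/6 = 56/11, c_1 = M_1/2 = 56/11, d_1 = (M_2 - M_1)/(6h_1) = -35/11. So p'(2) = 56/11.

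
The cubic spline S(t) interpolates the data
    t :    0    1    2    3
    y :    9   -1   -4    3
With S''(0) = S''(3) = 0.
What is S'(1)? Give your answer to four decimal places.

-7.6000

With M_i denoting the second derivative at x_i, h_i = 1, 1, 1, and Δ_i = (y_(i+1) − y_i)/h_i = -10, -3, 7:
  1·M_0 + 4·M_1 + 1·M_2 = 6(Δ_1 - Δ_0) = 42
  1·M_1 + 4·M_2 + 1·M_3 = 6(Δ_2 - Δ_1) = 60
Natural end conditions: M_0 = M_3 = 0.
Forward elimination and back-substitution give M_0 = 0, M_1 = 36/5, M_2 = 66/5, M_3 = 0.
On [1, 2], S'(t) = b_1 + 2c_1·(t - 1) + 3d_1·(t - 1)² with b_1 = Δ_1 - h_1(2M_1 + M_2)/6 = -38/5, c_1 = M_1/2 = 18/5, d_1 = (M_2 - M_1)/(6h_1) = 1. So S'(1) = -38/5.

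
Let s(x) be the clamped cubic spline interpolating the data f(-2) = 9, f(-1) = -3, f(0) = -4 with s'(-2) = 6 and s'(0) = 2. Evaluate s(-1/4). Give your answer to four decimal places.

-4.6758

Let σ_i = s''(x_i). Step sizes h_i = 1, 1; slopes of the chords Δ_i = (y_(i+1) - y_i)/h_i = -12, -1.
  1·σ_0 + 4·σ_1 + 1·σ_2 = 6(Δ_1 - Δ_0) = 66
Clamped end conditions give two more equations: 2h_0·σ_0 + h_0·σ_1 = 6(Δ_0 - s'(-2)) = -108 and h_1·σ_1 + 2h_1·σ_2 = 6(s'(0) - Δ_1) = 18.
Forward elimination and back-substitution give σ_0 = -145/2, σ_1 = 37, σ_2 = -19/2.
On [-1, 0], s(x) = -3 - 47/4·(x + 1) + 37/2·(x + 1)² - 31/4·(x + 1)³.
With (x + 1) = 3/4: s(-1/4) = -1197/256.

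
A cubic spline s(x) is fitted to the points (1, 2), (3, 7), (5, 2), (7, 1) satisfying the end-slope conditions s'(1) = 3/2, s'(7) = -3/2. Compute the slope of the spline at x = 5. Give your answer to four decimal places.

-1.9000

With σ_i denoting the second derivative at x_i, h_i = 2, 2, 2, and Δ_i = (y_(i+1) − y_i)/h_i = 5/2, -5/2, -1/2:
  2·σ_0 + 8·σ_1 + 2·σ_2 = 6(Δ_1 - Δ_0) = -30
  2·σ_1 + 8·σ_2 + 2·σ_3 = 6(Δ_2 - Δ_1) = 12
Clamped end conditions give two more equations: 2h_0·σ_0 + h_0·σ_1 = 6(Δ_0 - s'(1)) = 6 and h_2·σ_2 + 2h_2·σ_3 = 6(s'(7) - Δ_2) = -6.
Hence σ_0 = 22/5, σ_1 = -29/5, σ_2 = 19/5, σ_3 = -17/5.
On [5, 7], s'(x) = b_2 + 2c_2·(x - 5) + 3d_2·(x - 5)² with b_2 = Δ_2 - h_2(2σ_2 + σ_3)/6 = -19/10, c_2 = σ_2/2 = 19/10, d_2 = (σ_3 - σ_2)/(6h_2) = -3/5. So s'(5) = -19/10.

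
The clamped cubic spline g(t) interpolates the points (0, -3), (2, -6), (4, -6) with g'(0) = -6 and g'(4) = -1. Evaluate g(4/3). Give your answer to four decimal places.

-6.2963

Write m_i for g''(x_i). With h_i = 2, 2 and divided differences Δ_i = -3/2, 0, the continuity of g' gives the tridiagonal system
  2·m_0 + 8·m_1 + 2·m_2 = 6(Δ_1 - Δ_0) = 9
Clamped end conditions give two more equations: 2h_0·m_0 + h_0·m_1 = 6(Δ_0 - g'(0)) = 27 and h_1·m_1 + 2h_1·m_2 = 6(g'(4) - Δ_1) = -6.
Solving the tridiagonal system: m_0 = 55/8, m_1 = -1/4, m_2 = -11/8.
On [0, 2], g(t) = -3 - 6·t + 55/16·t² - 19/32·t³.
With t = 4/3: g(4/3) = -170/27.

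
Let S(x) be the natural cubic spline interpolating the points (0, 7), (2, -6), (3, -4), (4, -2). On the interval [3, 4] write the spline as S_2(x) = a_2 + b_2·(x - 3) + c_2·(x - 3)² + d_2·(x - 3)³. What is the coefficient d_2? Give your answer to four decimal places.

0.3696

With M_i denoting the second derivative at x_i, h_i = 2, 1, 1, and Δ_i = (y_(i+1) − y_i)/h_i = -13/2, 2, 2:
  2·M_0 + 6·M_1 + 1·M_2 = 6(Δ_1 - Δ_0) = 51
  1·M_1 + 4·M_2 + 1·M_3 = 6(Δ_2 - Δ_1) = 0
Natural end conditions: M_0 = M_3 = 0.
Solving the tridiagonal system: M_0 = 0, M_1 = 204/23, M_2 = -51/23, M_3 = 0.
On [3, 4], with S_2(x) = a_2 + b_2·(x - 3) + c_2·(x - 3)² + d_2·(x - 3)³: c_2 = M_2/2 = -51/46, d_2 = (M_3 - M_2)/(6h_2) = 17/46, b_2 = Δ_2 - h_2(2M_2 + M_3)/6 = 63/23.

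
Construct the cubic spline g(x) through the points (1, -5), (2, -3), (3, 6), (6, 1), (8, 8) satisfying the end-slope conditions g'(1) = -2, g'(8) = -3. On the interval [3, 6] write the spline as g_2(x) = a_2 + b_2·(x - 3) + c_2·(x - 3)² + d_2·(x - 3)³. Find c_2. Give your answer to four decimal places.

Let M_i = g''(x_i). Step sizes h_i = 1, 1, 3, 2; slopes of the chords Δ_i = (y_(i+1) - y_i)/h_i = 2, 9, -5/3, 7/2.
  1·M_0 + 4·M_1 + 1·M_2 = 6(Δ_1 - Δ_0) = 42
  1·M_1 + 8·M_2 + 3·M_3 = 6(Δ_2 - Δ_1) = -64
  3·M_2 + 10·M_3 + 2·M_4 = 6(Δ_3 - Δ_2) = 31
Clamped end conditions give two more equations: 2h_0·M_0 + h_0·M_1 = 6(Δ_0 - g'(1)) = 24 and h_3·M_3 + 2h_3·M_4 = 6(g'(8) - Δ_3) = -39.
Solving the tridiagonal system: M_0 = 1639/282, M_1 = 1745/141, M_2 = -3755/282, M_3 = 1417/141, M_4 = -8333/564.
On [3, 6], with g_2(x) = a_2 + b_2·(x - 3) + c_2·(x - 3)² + d_2·(x - 3)³: c_2 = M_2/2 = -3755/564, d_2 = (M_3 - M_2)/(6h_2) = 6589/5076, b_2 = Δ_2 - h_2(2M_2 + M_3)/6 = 934/141.

-6.6578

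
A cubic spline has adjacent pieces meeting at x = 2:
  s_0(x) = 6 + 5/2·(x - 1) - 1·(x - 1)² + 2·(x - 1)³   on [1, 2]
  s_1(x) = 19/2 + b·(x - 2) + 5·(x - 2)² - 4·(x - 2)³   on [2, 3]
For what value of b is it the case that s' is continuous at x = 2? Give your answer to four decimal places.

6.5000

s_0'(x) = 5/2 - 2·(x - 1) + 6·(x - 1)², so s_0'(2) = 13/2. On the right, s_1'(2) = b, so b = 13/2.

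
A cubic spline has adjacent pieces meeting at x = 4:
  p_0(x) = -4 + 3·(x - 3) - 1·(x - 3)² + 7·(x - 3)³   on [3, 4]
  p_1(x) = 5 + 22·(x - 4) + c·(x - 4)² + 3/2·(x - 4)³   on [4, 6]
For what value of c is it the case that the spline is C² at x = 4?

p_0''(x) = -2 + 42·(x - 3), so p_0''(4) = 40. On the right, p_1''(4) = 2c, so c = 20.

20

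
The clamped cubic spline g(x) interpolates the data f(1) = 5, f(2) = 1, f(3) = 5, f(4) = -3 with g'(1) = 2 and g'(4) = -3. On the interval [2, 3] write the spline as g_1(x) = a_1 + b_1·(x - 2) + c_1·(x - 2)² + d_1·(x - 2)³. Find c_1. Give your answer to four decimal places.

14.1333

Let M_i = g''(x_i). Step sizes h_i = 1, 1, 1; slopes of the chords Δ_i = (y_(i+1) - y_i)/h_i = -4, 4, -8.
  1·M_0 + 4·M_1 + 1·M_2 = 6(Δ_1 - Δ_0) = 48
  1·M_1 + 4·M_2 + 1·M_3 = 6(Δ_2 - Δ_1) = -72
Clamped end conditions give two more equations: 2h_0·M_0 + h_0·M_1 = 6(Δ_0 - g'(1)) = -36 and h_2·M_2 + 2h_2·M_3 = 6(g'(4) - Δ_2) = 30.
Forward elimination and back-substitution give M_0 = -482/15, M_1 = 424/15, M_2 = -494/15, M_3 = 472/15.
On [2, 3], with g_1(x) = a_1 + b_1·(x - 2) + c_1·(x - 2)² + d_1·(x - 2)³: c_1 = M_1/2 = 212/15, d_1 = (M_2 - M_1)/(6h_1) = -51/5, b_1 = Δ_1 - h_1(2M_1 + M_2)/6 = 1/15.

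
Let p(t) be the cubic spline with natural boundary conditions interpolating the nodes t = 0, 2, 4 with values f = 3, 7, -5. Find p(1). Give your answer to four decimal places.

6.5000

Write M_i for p''(x_i). With h_i = 2, 2 and divided differences Δ_i = 2, -6, the continuity of p' gives the tridiagonal system
  2·M_0 + 8·M_1 + 2·M_2 = 6(Δ_1 - Δ_0) = -48
Natural end conditions: M_0 = M_2 = 0.
Hence M_0 = 0, M_1 = -6, M_2 = 0.
On [0, 2], p(t) = 3 + 4·t + 0·t² - 1/2·t³.
With t = 1: p(1) = 13/2.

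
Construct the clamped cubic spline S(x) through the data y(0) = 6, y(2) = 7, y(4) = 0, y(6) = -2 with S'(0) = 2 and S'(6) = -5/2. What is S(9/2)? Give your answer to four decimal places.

-0.6969

Write M_i for S''(x_i). With h_i = 2, 2, 2 and divided differences Δ_i = 1/2, -7/2, -1, the continuity of S' gives the tridiagonal system
  2·M_0 + 8·M_1 + 2·M_2 = 6(Δ_1 - Δ_0) = -24
  2·M_1 + 8·M_2 + 2·M_3 = 6(Δ_2 - Δ_1) = 15
Clamped end conditions give two more equations: 2h_0·M_0 + h_0·M_1 = 6(Δ_0 - S'(0)) = -9 and h_2·M_2 + 2h_2·M_3 = 6(S'(6) - Δ_2) = -9.
Hence M_0 = -3/10, M_1 = -39/10, M_2 = 39/10, M_3 = -21/5.
On [4, 6], S(x) = 0 - 11/5·(x - 4) + 39/20·(x - 4)² - 27/40·(x - 4)³.
With (x - 4) = 1/2: S(9/2) = -223/320.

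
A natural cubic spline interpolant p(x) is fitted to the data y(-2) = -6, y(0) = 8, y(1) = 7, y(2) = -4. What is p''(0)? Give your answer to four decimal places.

-5.7391

Let σ_i = p''(x_i). Step sizes h_i = 2, 1, 1; slopes of the chords Δ_i = (y_(i+1) - y_i)/h_i = 7, -1, -11.
  2·σ_0 + 6·σ_1 + 1·σ_2 = 6(Δ_1 - Δ_0) = -48
  1·σ_1 + 4·σ_2 + 1·σ_3 = 6(Δ_2 - Δ_1) = -60
Natural end conditions: σ_0 = σ_3 = 0.
Hence σ_0 = 0, σ_1 = -132/23, σ_2 = -312/23, σ_3 = 0.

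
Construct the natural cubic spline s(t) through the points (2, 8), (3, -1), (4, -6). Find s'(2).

-10

With m_i denoting the second derivative at x_i, h_i = 1, 1, and Δ_i = (y_(i+1) − y_i)/h_i = -9, -5:
  1·m_0 + 4·m_1 + 1·m_2 = 6(Δ_1 - Δ_0) = 24
Natural end conditions: m_0 = m_2 = 0.
Hence m_0 = 0, m_1 = 6, m_2 = 0.
On [2, 3], s'(t) = b_0 + 2c_0·(t - 2) + 3d_0·(t - 2)² with b_0 = Δ_0 - h_0(2m_0 + m_1)/6 = -10, c_0 = m_0/2 = 0, d_0 = (m_1 - m_0)/(6h_0) = 1. So s'(2) = -10.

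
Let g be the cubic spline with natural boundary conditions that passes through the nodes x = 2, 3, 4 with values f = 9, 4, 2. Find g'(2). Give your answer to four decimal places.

-5.7500

With M_i denoting the second derivative at x_i, h_i = 1, 1, and Δ_i = (y_(i+1) − y_i)/h_i = -5, -2:
  1·M_0 + 4·M_1 + 1·M_2 = 6(Δ_1 - Δ_0) = 18
Natural end conditions: M_0 = M_2 = 0.
Solving: M_0 = 0, M_1 = 9/2, M_2 = 0.
On [2, 3], g'(x) = b_0 + 2c_0·(x - 2) + 3d_0·(x - 2)² with b_0 = Δ_0 - h_0(2M_0 + M_1)/6 = -23/4, c_0 = M_0/2 = 0, d_0 = (M_1 - M_0)/(6h_0) = 3/4. So g'(2) = -23/4.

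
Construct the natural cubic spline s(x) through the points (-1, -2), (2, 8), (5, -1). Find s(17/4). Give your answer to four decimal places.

With M_i denoting the second derivative at x_i, h_i = 3, 3, and Δ_i = (y_(i+1) − y_i)/h_i = 10/3, -3:
  3·M_0 + 12·M_1 + 3·M_2 = 6(Δ_1 - Δ_0) = -38
Natural end conditions: M_0 = M_2 = 0.
Solving the tridiagonal system: M_0 = 0, M_1 = -19/6, M_2 = 0.
On [2, 5], s(x) = 8 + 1/6·(x - 2) - 19/12·(x - 2)² + 19/108·(x - 2)³.
With (x - 2) = 9/4: s(17/4) = 605/256.

2.3633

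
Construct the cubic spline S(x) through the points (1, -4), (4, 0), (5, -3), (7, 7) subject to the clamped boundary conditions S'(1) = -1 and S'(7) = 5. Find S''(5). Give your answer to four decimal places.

10.9524

Let m_i = S''(x_i). Step sizes h_i = 3, 1, 2; slopes of the chords Δ_i = (y_(i+1) - y_i)/h_i = 4/3, -3, 5.
  3·m_0 + 8·m_1 + 1·m_2 = 6(Δ_1 - Δ_0) = -26
  1·m_1 + 6·m_2 + 2·m_3 = 6(Δ_2 - Δ_1) = 48
Clamped end conditions give two more equations: 2h_0·m_0 + h_0·m_1 = 6(Δ_0 - S'(1)) = 14 and h_2·m_2 + 2h_2·m_3 = 6(S'(7) - Δ_2) = 0.
Solving: m_0 = 40/7, m_1 = -142/21, m_2 = 230/21, m_3 = -115/21.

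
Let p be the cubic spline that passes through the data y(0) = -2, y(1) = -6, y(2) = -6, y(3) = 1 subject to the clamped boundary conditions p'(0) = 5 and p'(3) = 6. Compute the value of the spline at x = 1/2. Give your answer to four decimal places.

With m_i denoting the second derivative at x_i, h_i = 1, 1, 1, and Δ_i = (y_(i+1) − y_i)/h_i = -4, 0, 7:
  1·m_0 + 4·m_1 + 1·m_2 = 6(Δ_1 - Δ_0) = 24
  1·m_1 + 4·m_2 + 1·m_3 = 6(Δ_2 - Δ_1) = 42
Clamped end conditions give two more equations: 2h_0·m_0 + h_0·m_1 = 6(Δ_0 - p'(0)) = -54 and h_2·m_2 + 2h_2·m_3 = 6(p'(3) - Δ_2) = -6.
Hence m_0 = -494/15, m_1 = 178/15, m_2 = 142/15, m_3 = -116/15.
On [0, 1], p(x) = -2 + 5·x - 247/15·x² + 112/15·x³.
With x = 1/2: p(1/2) = -161/60.

-2.6833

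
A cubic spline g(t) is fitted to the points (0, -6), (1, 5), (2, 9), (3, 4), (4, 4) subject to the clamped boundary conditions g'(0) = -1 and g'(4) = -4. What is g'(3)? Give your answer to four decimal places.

-1.9107

Put σ_i = g'' at the i-th knot. Here h = (1, 1, 1, 1) and Δ = (11, 4, -5, 0), so the interior equations h_(i-1)·σ_(i-1) + 2(h_(i-1)+h_i)·σ_i + h_i·σ_(i+1) = 6(Δ_i − Δ_(i-1)) read
  1·σ_0 + 4·σ_1 + 1·σ_2 = 6(Δ_1 - Δ_0) = -42
  1·σ_1 + 4·σ_2 + 1·σ_3 = 6(Δ_2 - Δ_1) = -54
  1·σ_2 + 4·σ_3 + 1·σ_4 = 6(Δ_3 - Δ_2) = 30
Clamped end conditions give two more equations: 2h_0·σ_0 + h_0·σ_1 = 6(Δ_0 - g'(0)) = 72 and h_3·σ_3 + 2h_3·σ_4 = 6(g'(4) - Δ_3) = -24.
Forward elimination and back-substitution give σ_0 = 1269/28, σ_1 = -261/14, σ_2 = -51/4, σ_3 = 219/14, σ_4 = -555/28.
On [3, 4], g'(t) = b_3 + 2c_3·(t - 3) + 3d_3·(t - 3)² with b_3 = Δ_3 - h_3(2σ_3 + σ_4)/6 = -107/56, c_3 = σ_3/2 = 219/28, d_3 = (σ_4 - σ_3)/(6h_3) = -331/56. So g'(3) = -107/56.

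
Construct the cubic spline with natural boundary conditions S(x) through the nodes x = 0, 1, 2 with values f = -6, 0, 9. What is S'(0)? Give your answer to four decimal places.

Let m_i = S''(x_i). Step sizes h_i = 1, 1; slopes of the chords Δ_i = (y_(i+1) - y_i)/h_i = 6, 9.
  1·m_0 + 4·m_1 + 1·m_2 = 6(Δ_1 - Δ_0) = 18
Natural end conditions: m_0 = m_2 = 0.
Solving the tridiagonal system: m_0 = 0, m_1 = 9/2, m_2 = 0.
On [0, 1], S'(x) = b_0 + 2c_0·x + 3d_0·x² with b_0 = Δ_0 - h_0(2m_0 + m_1)/6 = 21/4, c_0 = m_0/2 = 0, d_0 = (m_1 - m_0)/(6h_0) = 3/4. So S'(0) = 21/4.

5.2500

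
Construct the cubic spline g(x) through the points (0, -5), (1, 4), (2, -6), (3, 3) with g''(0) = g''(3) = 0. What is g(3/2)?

-1

Put m_i = g'' at the i-th knot. Here h = (1, 1, 1) and Δ = (9, -10, 9), so the interior equations h_(i-1)·m_(i-1) + 2(h_(i-1)+h_i)·m_i + h_i·m_(i+1) = 6(Δ_i − Δ_(i-1)) read
  1·m_0 + 4·m_1 + 1·m_2 = 6(Δ_1 - Δ_0) = -114
  1·m_1 + 4·m_2 + 1·m_3 = 6(Δ_2 - Δ_1) = 114
Natural end conditions: m_0 = m_3 = 0.
Hence m_0 = 0, m_1 = -38, m_2 = 38, m_3 = 0.
On [1, 2], g(x) = 4 - 11/3·(x - 1) - 19·(x - 1)² + 38/3·(x - 1)³.
With (x - 1) = 1/2: g(3/2) = -1.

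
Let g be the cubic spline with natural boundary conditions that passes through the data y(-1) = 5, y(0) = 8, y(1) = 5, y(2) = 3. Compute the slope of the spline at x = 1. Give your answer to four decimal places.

-3.3333

Put σ_i = g'' at the i-th knot. Here h = (1, 1, 1) and Δ = (3, -3, -2), so the interior equations h_(i-1)·σ_(i-1) + 2(h_(i-1)+h_i)·σ_i + h_i·σ_(i+1) = 6(Δ_i − Δ_(i-1)) read
  1·σ_0 + 4·σ_1 + 1·σ_2 = 6(Δ_1 - Δ_0) = -36
  1·σ_1 + 4·σ_2 + 1·σ_3 = 6(Δ_2 - Δ_1) = 6
Natural end conditions: σ_0 = σ_3 = 0.
Hence σ_0 = 0, σ_1 = -10, σ_2 = 4, σ_3 = 0.
On [1, 2], g'(x) = b_2 + 2c_2·(x - 1) + 3d_2·(x - 1)² with b_2 = Δ_2 - h_2(2σ_2 + σ_3)/6 = -10/3, c_2 = σ_2/2 = 2, d_2 = (σ_3 - σ_2)/(6h_2) = -2/3. So g'(1) = -10/3.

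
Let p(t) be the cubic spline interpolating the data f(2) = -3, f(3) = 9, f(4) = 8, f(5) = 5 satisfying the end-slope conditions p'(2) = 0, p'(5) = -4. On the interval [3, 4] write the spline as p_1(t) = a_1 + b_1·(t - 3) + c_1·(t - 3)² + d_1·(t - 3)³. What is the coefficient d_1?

Write m_i for p''(x_i). With h_i = 1, 1, 1 and divided differences Δ_i = 12, -1, -3, the continuity of p' gives the tridiagonal system
  1·m_0 + 4·m_1 + 1·m_2 = 6(Δ_1 - Δ_0) = -78
  1·m_1 + 4·m_2 + 1·m_3 = 6(Δ_2 - Δ_1) = -12
Clamped end conditions give two more equations: 2h_0·m_0 + h_0·m_1 = 6(Δ_0 - p'(2)) = 72 and h_2·m_2 + 2h_2·m_3 = 6(p'(5) - Δ_2) = -6.
Solving: m_0 = 160/3, m_1 = -104/3, m_2 = 22/3, m_3 = -20/3.
On [3, 4], with p_1(t) = a_1 + b_1·(t - 3) + c_1·(t - 3)² + d_1·(t - 3)³: c_1 = m_1/2 = -52/3, d_1 = (m_2 - m_1)/(6h_1) = 7, b_1 = Δ_1 - h_1(2m_1 + m_2)/6 = 28/3.

7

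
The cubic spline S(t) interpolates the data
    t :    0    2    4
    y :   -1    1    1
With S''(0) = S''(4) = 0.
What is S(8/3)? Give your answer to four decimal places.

Let σ_i = S''(x_i). Step sizes h_i = 2, 2; slopes of the chords Δ_i = (y_(i+1) - y_i)/h_i = 1, 0.
  2·σ_0 + 8·σ_1 + 2·σ_2 = 6(Δ_1 - Δ_0) = -6
Natural end conditions: σ_0 = σ_2 = 0.
Hence σ_0 = 0, σ_1 = -3/4, σ_2 = 0.
On [2, 4], S(t) = 1 + 1/2·(t - 2) - 3/8·(t - 2)² + 1/16·(t - 2)³.
With (t - 2) = 2/3: S(8/3) = 32/27.

1.1852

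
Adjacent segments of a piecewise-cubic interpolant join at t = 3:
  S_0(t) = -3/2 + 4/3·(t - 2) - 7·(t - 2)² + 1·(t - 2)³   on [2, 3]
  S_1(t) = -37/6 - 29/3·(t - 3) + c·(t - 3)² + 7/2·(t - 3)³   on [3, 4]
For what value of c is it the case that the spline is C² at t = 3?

-4

S_0''(t) = -14 + 6·(t - 2), so S_0''(3) = -8. On the right, S_1''(3) = 2c, so c = -4.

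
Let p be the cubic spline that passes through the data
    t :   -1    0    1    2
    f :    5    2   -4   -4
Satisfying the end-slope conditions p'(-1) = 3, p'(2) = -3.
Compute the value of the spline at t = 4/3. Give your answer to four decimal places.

-4.0741

With M_i denoting the second derivative at x_i, h_i = 1, 1, 1, and Δ_i = (y_(i+1) − y_i)/h_i = -3, -6, 0:
  1·M_0 + 4·M_1 + 1·M_2 = 6(Δ_1 - Δ_0) = -18
  1·M_1 + 4·M_2 + 1·M_3 = 6(Δ_2 - Δ_1) = 36
Clamped end conditions give two more equations: 2h_0·M_0 + h_0·M_1 = 6(Δ_0 - p'(-1)) = -36 and h_2·M_2 + 2h_2·M_3 = 6(p'(2) - Δ_2) = -18.
Forward elimination and back-substitution give M_0 = -16, M_1 = -4, M_2 = 14, M_3 = -16.
On [1, 2], p(t) = -4 - 2·(t - 1) + 7·(t - 1)² - 5·(t - 1)³.
With (t - 1) = 1/3: p(4/3) = -110/27.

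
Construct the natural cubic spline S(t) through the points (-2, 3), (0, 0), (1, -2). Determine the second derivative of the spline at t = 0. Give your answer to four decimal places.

-0.5000

Let M_i = S''(x_i). Step sizes h_i = 2, 1; slopes of the chords Δ_i = (y_(i+1) - y_i)/h_i = -3/2, -2.
  2·M_0 + 6·M_1 + 1·M_2 = 6(Δ_1 - Δ_0) = -3
Natural end conditions: M_0 = M_2 = 0.
Solving: M_0 = 0, M_1 = -1/2, M_2 = 0.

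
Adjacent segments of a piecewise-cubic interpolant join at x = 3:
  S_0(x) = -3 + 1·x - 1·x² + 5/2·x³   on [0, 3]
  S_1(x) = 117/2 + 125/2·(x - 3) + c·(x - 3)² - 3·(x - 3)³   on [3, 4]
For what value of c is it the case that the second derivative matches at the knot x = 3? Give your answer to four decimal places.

S_0''(x) = -2 + 15·x, so S_0''(3) = 43. On the right, S_1''(3) = 2c, so c = 43/2.

21.5000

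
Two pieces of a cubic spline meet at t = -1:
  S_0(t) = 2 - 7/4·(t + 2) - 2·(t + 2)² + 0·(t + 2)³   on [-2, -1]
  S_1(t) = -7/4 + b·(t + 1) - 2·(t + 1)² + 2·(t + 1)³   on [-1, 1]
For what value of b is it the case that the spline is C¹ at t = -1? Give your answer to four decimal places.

-5.7500

S_0'(t) = -7/4 - 4·(t + 2) + 0·(t + 2)², so S_0'(-1) = -23/4. On the right, S_1'(-1) = b, so b = -23/4.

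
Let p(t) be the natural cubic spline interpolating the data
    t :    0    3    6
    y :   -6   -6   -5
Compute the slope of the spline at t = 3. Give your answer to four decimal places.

Put M_i = p'' at the i-th knot. Here h = (3, 3) and Δ = (0, 1/3), so the interior equations h_(i-1)·M_(i-1) + 2(h_(i-1)+h_i)·M_i + h_i·M_(i+1) = 6(Δ_i − Δ_(i-1)) read
  3·M_0 + 12·M_1 + 3·M_2 = 6(Δ_1 - Δ_0) = 2
Natural end conditions: M_0 = M_2 = 0.
Forward elimination and back-substitution give M_0 = 0, M_1 = 1/6, M_2 = 0.
On [3, 6], p'(t) = b_1 + 2c_1·(t - 3) + 3d_1·(t - 3)² with b_1 = Δ_1 - h_1(2M_1 + M_2)/6 = 1/6, c_1 = M_1/2 = 1/12, d_1 = (M_2 - M_1)/(6h_1) = -1/108. So p'(3) = 1/6.

0.1667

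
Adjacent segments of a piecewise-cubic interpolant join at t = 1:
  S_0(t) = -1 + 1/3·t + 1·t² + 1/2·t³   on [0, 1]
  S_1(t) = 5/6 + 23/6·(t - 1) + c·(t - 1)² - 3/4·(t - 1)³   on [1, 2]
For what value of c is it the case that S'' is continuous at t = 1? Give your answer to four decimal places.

S_0''(t) = 2 + 3·t, so S_0''(1) = 5. On the right, S_1''(1) = 2c, so c = 5/2.

2.5000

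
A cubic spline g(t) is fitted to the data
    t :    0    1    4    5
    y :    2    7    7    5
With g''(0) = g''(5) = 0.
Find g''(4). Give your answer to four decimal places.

-0.1091

Let M_i = g''(x_i). Step sizes h_i = 1, 3, 1; slopes of the chords Δ_i = (y_(i+1) - y_i)/h_i = 5, 0, -2.
  1·M_0 + 8·M_1 + 3·M_2 = 6(Δ_1 - Δ_0) = -30
  3·M_1 + 8·M_2 + 1·M_3 = 6(Δ_2 - Δ_1) = -12
Natural end conditions: M_0 = M_3 = 0.
Forward elimination and back-substitution give M_0 = 0, M_1 = -204/55, M_2 = -6/55, M_3 = 0.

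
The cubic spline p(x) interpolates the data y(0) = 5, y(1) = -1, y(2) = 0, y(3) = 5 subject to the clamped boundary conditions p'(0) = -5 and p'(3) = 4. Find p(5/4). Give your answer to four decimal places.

-1.5563

Write M_i for p''(x_i). With h_i = 1, 1, 1 and divided differences Δ_i = -6, 1, 5, the continuity of p' gives the tridiagonal system
  1·M_0 + 4·M_1 + 1·M_2 = 6(Δ_1 - Δ_0) = 42
  1·M_1 + 4·M_2 + 1·M_3 = 6(Δ_2 - Δ_1) = 24
Clamped end conditions give two more equations: 2h_0·M_0 + h_0·M_1 = 6(Δ_0 - p'(0)) = -6 and h_2·M_2 + 2h_2·M_3 = 6(p'(3) - Δ_2) = -6.
Hence M_0 = -44/5, M_1 = 58/5, M_2 = 22/5, M_3 = -26/5.
On [1, 2], p(x) = -1 - 18/5·(x - 1) + 29/5·(x - 1)² - 6/5·(x - 1)³.
With (x - 1) = 1/4: p(5/4) = -249/160.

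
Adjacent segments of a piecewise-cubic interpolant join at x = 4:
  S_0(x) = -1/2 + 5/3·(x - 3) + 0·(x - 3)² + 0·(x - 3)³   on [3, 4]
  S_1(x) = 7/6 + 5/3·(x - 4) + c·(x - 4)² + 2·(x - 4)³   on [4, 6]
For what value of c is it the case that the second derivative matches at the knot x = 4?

0

S_0''(x) = 0 + 0·(x - 3), so S_0''(4) = 0. On the right, S_1''(4) = 2c, so c = 0.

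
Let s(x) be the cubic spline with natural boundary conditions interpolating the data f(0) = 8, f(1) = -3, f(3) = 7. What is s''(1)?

With M_i denoting the second derivative at x_i, h_i = 1, 2, and Δ_i = (y_(i+1) − y_i)/h_i = -11, 5:
  1·M_0 + 6·M_1 + 2·M_2 = 6(Δ_1 - Δ_0) = 96
Natural end conditions: M_0 = M_2 = 0.
Solving: M_0 = 0, M_1 = 16, M_2 = 0.

16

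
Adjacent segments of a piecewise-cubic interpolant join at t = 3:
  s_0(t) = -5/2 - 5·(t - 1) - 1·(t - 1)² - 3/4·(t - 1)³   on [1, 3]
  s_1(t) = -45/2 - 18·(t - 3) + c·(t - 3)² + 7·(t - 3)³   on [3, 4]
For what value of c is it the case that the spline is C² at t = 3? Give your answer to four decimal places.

s_0''(t) = -2 - 9/2·(t - 1), so s_0''(3) = -11. On the right, s_1''(3) = 2c, so c = -11/2.

-5.5000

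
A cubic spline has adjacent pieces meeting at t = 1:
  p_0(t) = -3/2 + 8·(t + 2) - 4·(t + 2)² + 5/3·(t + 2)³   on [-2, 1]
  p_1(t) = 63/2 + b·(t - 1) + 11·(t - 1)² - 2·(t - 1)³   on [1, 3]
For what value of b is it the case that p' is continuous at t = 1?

29

p_0'(t) = 8 - 8·(t + 2) + 5·(t + 2)², so p_0'(1) = 29. On the right, p_1'(1) = b, so b = 29.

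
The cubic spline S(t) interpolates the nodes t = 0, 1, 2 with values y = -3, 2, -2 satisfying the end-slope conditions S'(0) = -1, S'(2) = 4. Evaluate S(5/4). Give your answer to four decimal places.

1.1875

With σ_i denoting the second derivative at x_i, h_i = 1, 1, and Δ_i = (y_(i+1) − y_i)/h_i = 5, -4:
  1·σ_0 + 4·σ_1 + 1·σ_2 = 6(Δ_1 - Δ_0) = -54
Clamped end conditions give two more equations: 2h_0·σ_0 + h_0·σ_1 = 6(Δ_0 - S'(0)) = 36 and h_1·σ_1 + 2h_1·σ_2 = 6(S'(2) - Δ_1) = 48.
Hence σ_0 = 34, σ_1 = -32, σ_2 = 40.
On [1, 2], S(t) = 2 + 0·(t - 1) - 16·(t - 1)² + 12·(t - 1)³.
With (t - 1) = 1/4: S(5/4) = 19/16.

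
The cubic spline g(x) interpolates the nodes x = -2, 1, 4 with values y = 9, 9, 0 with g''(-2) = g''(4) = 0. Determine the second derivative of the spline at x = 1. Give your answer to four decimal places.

-1.5000

With M_i denoting the second derivative at x_i, h_i = 3, 3, and Δ_i = (y_(i+1) − y_i)/h_i = 0, -3:
  3·M_0 + 12·M_1 + 3·M_2 = 6(Δ_1 - Δ_0) = -18
Natural end conditions: M_0 = M_2 = 0.
Solving: M_0 = 0, M_1 = -3/2, M_2 = 0.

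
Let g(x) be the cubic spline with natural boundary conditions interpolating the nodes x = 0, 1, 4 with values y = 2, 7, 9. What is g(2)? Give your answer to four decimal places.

9.4722

Let σ_i = g''(x_i). Step sizes h_i = 1, 3; slopes of the chords Δ_i = (y_(i+1) - y_i)/h_i = 5, 2/3.
  1·σ_0 + 8·σ_1 + 3·σ_2 = 6(Δ_1 - Δ_0) = -26
Natural end conditions: σ_0 = σ_2 = 0.
Solving the tridiagonal system: σ_0 = 0, σ_1 = -13/4, σ_2 = 0.
On [1, 4], g(x) = 7 + 47/12·(x - 1) - 13/8·(x - 1)² + 13/72·(x - 1)³.
With (x - 1) = 1: g(2) = 341/36.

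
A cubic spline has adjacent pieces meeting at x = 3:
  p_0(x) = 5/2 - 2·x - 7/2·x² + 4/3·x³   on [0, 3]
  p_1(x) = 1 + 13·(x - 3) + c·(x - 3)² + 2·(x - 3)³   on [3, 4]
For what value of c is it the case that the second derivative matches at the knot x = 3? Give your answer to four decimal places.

p_0''(x) = -7 + 8·x, so p_0''(3) = 17. On the right, p_1''(3) = 2c, so c = 17/2.

8.5000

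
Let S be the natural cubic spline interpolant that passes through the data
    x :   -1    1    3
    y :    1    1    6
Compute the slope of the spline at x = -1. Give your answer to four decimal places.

Let M_i = S''(x_i). Step sizes h_i = 2, 2; slopes of the chords Δ_i = (y_(i+1) - y_i)/h_i = 0, 5/2.
  2·M_0 + 8·M_1 + 2·M_2 = 6(Δ_1 - Δ_0) = 15
Natural end conditions: M_0 = M_2 = 0.
Solving the tridiagonal system: M_0 = 0, M_1 = 15/8, M_2 = 0.
On [-1, 1], S'(x) = b_0 + 2c_0·(x + 1) + 3d_0·(x + 1)² with b_0 = Δ_0 - h_0(2M_0 + M_1)/6 = -5/8, c_0 = M_0/2 = 0, d_0 = (M_1 - M_0)/(6h_0) = 5/32. So S'(-1) = -5/8.

-0.6250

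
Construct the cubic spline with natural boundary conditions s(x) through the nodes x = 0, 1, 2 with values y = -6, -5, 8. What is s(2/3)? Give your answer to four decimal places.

-6.4444

Put σ_i = s'' at the i-th knot. Here h = (1, 1) and Δ = (1, 13), so the interior equations h_(i-1)·σ_(i-1) + 2(h_(i-1)+h_i)·σ_i + h_i·σ_(i+1) = 6(Δ_i − Δ_(i-1)) read
  1·σ_0 + 4·σ_1 + 1·σ_2 = 6(Δ_1 - Δ_0) = 72
Natural end conditions: σ_0 = σ_2 = 0.
Solving: σ_0 = 0, σ_1 = 18, σ_2 = 0.
On [0, 1], s(x) = -6 - 2·x + 0·x² + 3·x³.
With x = 2/3: s(2/3) = -58/9.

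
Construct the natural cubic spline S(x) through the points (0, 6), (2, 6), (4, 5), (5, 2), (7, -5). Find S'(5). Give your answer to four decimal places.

-3.4531

Write M_i for S''(x_i). With h_i = 2, 2, 1, 2 and divided differences Δ_i = 0, -1/2, -3, -7/2, the continuity of S' gives the tridiagonal system
  2·M_0 + 8·M_1 + 2·M_2 = 6(Δ_1 - Δ_0) = -3
  2·M_1 + 6·M_2 + 1·M_3 = 6(Δ_2 - Δ_1) = -15
  1·M_2 + 6·M_3 + 2·M_4 = 6(Δ_3 - Δ_2) = -3
Natural end conditions: M_0 = M_4 = 0.
Hence M_0 = 0, M_1 = 69/256, M_2 = -165/64, M_3 = -9/128, M_4 = 0.
On [5, 7], S'(x) = b_3 + 2c_3·(x - 5) + 3d_3·(x - 5)² with b_3 = Δ_3 - h_3(2M_3 + M_4)/6 = -221/64, c_3 = M_3/2 = -9/256, d_3 = (M_4 - M_3)/(6h_3) = 3/512. So S'(5) = -221/64.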